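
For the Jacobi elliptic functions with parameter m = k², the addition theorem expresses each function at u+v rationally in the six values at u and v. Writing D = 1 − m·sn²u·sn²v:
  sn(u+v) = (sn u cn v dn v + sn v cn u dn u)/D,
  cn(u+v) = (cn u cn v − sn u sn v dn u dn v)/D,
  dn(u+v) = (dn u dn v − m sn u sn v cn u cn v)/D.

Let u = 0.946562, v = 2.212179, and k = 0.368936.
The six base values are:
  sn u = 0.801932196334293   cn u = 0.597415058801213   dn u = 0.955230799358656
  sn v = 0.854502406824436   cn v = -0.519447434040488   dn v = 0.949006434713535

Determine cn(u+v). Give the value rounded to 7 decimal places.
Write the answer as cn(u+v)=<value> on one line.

m = k² = 0.136113772096
D = 1 − m·sn²u·sn²v = 0.9360848296963817
cn(u+v) = (cn u·cn v − sn u·sn v·dn u·dn v)/D = -0.9315213816238279/0.9360848296963817 = -0.9951249631146848

cn(u+v)=-0.9951250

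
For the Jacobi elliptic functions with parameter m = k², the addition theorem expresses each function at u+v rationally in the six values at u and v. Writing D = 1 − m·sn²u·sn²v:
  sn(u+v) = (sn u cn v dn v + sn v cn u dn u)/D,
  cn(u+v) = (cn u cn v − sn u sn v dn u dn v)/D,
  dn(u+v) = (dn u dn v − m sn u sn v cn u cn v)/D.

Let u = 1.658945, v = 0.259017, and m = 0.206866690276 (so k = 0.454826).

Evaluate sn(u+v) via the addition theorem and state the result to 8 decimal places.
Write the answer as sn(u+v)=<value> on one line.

sn u = 0.9999931461572606, cn u = 0.00370238281430635, dn u = 0.8905819139067494
sn v = 0.255559369020243, cn v = 0.9667933641197457, dn v = 0.9932217346496249
m = k² = 0.206866690276
D = 1 − m·sn²u·sn²v = 0.9864895993786363
sn(u+v) = (sn u·cn v·dn v + sn v·cn u·dn u)/D = 0.9610762503862016/0.9864895993786363 = 0.9742386042301491

sn(u+v)=0.97423860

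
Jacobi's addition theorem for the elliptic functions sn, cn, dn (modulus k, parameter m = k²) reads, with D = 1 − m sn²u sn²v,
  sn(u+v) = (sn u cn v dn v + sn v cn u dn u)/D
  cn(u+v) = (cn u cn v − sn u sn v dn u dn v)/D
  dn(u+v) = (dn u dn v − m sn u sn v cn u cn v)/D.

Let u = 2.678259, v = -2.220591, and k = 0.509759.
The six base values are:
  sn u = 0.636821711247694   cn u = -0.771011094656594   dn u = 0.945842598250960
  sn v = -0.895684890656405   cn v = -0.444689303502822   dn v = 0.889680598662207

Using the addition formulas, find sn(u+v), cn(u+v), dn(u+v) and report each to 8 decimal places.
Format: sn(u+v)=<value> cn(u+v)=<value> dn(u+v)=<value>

sn(u+v)=0.43829036 cn(u+v)=0.89883345 dn(u+v)=0.97472171

m = k² = 0.259854238081
D = 1 − m·sn²u·sn²v = 0.9154573175342254
sn(u+v) = (sn u·cn v·dn v + sn v·cn u·dn u)/D = 0.401236113377837/0.9154573175342254 = 0.4382903557519888
cn(u+v) = (cn u·cn v − sn u·sn v·dn u·dn v)/D = 0.8228436555922438/0.9154573175342254 = 0.8988334462261599
dn(u+v) = (dn u·dn v − m·sn u·sn v·cn u·cn v)/D = 0.8923161197932621/0.9154573175342254 = 0.974721707612438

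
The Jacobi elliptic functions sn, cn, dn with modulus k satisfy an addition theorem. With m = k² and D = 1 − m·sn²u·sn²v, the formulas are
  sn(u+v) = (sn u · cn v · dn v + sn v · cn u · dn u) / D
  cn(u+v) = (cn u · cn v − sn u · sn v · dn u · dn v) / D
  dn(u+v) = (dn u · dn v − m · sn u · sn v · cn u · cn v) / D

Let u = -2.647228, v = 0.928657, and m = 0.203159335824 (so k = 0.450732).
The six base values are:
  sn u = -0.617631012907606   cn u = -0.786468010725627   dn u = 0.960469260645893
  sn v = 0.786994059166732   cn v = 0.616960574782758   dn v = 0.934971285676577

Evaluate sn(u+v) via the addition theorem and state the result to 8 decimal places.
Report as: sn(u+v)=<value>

sn(u+v)=-0.99868953

m = k² = 0.203159335824
D = 1 − m·sn²u·sn²v = 0.9520003708212906
sn(u+v) = (sn u·cn v·dn v + sn v·cn u·dn u)/D = -0.9507528069281344/0.9520003708212906 = -0.9986895342361264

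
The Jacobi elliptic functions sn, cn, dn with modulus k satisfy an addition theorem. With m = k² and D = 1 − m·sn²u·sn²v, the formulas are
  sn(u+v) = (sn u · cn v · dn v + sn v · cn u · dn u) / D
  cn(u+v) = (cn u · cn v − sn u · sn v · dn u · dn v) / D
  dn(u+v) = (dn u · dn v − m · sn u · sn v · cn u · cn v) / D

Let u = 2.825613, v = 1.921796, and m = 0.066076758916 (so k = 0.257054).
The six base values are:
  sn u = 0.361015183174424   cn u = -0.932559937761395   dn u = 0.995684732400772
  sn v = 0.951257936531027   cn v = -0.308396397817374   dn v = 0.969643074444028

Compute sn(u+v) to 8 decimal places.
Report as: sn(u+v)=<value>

sn(u+v)=-0.99901811

m = k² = 0.066076758916
D = 1 − m·sn²u·sn²v = 0.9922071511331881
sn(u+v) = (sn u·cn v·dn v + sn v·cn u·dn u)/D = -0.9912329164421942/0.9922071511331881 = -0.9990181136168176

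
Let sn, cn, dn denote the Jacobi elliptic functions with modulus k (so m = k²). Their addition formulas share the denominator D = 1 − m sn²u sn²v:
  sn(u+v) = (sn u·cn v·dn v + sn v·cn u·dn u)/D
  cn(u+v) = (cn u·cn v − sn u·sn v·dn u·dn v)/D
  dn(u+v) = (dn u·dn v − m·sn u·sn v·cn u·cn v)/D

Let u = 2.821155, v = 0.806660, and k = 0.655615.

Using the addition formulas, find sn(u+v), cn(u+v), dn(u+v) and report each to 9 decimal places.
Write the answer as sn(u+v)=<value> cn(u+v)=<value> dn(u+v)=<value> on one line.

sn(u+v)=-0.030220280 cn(u+v)=-0.999543263 dn(u+v)=0.999803706

sn u = 0.6793865791958746, cn u = -0.7337805366787318, dn u = 0.8953237170604371
sn v = 0.6989234669271643, cn v = 0.7151964676775977, dn v = 0.8888363832973705
m = k² = 0.429831028225
D = 1 − m·sn²u·sn²v = 0.9030850146132578
sn(u+v) = (sn u·cn v·dn v + sn v·cn u·dn u)/D = -0.02729148193872189/0.9030850146132578 = -0.03022027992614776
cn(u+v) = (cn u·cn v − sn u·sn v·dn u·dn v)/D = -0.9026725423056893/0.9030850146132578 = -0.9995432630362656
dn(u+v) = (dn u·dn v − m·sn u·sn v·cn u·cn v)/D = 0.9029077443068428/0.9030850146132578 = 0.9998037058487889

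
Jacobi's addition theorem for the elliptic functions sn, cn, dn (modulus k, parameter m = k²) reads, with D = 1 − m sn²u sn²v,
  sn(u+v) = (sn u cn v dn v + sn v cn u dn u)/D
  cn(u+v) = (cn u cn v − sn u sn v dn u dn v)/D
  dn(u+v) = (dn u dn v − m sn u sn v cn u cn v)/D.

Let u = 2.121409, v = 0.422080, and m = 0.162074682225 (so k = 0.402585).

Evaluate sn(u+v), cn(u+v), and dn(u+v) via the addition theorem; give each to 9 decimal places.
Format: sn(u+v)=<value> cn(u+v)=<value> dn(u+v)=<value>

sn(u+v)=0.665950148 cn(u+v)=-0.745996246 dn(u+v)=0.963390660

sn u = 0.9037236869988214, cn u = -0.4281162196848611, dn u = 0.9314670860522549
sn v = 0.4078722017187001, cn v = 0.9130390282266909, dn v = 0.9864265300312774
m = k² = 0.162074682225
D = 1 − m·sn²u·sn²v = 0.9779791172650078
sn(u+v) = (sn u·cn v·dn v + sn v·cn u·dn u)/D = 0.6512853383725184/0.9779791172650078 = 0.6659501484999873
cn(u+v) = (cn u·cn v − sn u·sn v·dn u·dn v)/D = -0.7295687505831359/0.9779791172650078 = -0.7459962464468872
dn(u+v) = (dn u·dn v − m·sn u·sn v·cn u·cn v)/D = 0.9421759473436434/0.9779791172650078 = 0.9633906600976403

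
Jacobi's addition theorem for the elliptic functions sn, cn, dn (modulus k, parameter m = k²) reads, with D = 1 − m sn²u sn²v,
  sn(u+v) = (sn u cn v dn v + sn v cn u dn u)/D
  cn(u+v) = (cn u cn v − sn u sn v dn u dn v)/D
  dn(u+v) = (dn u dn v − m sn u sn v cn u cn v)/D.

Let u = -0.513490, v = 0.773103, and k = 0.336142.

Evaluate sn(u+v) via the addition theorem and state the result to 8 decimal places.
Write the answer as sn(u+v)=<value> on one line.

sn u = -0.4891145097985597, cn u = 0.8722195803262586, dn u = 0.9863917667036539
sn v = 0.6928241135315241, cn v = 0.72110661327522, dn v = 0.9725037343565133
m = k² = 0.112991444164
D = 1 − m·sn²u·sn²v = 0.9870248423858074
sn(u+v) = (sn u·cn v·dn v + sn v·cn u·dn u)/D = 0.2530657006787353/0.9870248423858074 = 0.2563924329067871

sn(u+v)=0.25639243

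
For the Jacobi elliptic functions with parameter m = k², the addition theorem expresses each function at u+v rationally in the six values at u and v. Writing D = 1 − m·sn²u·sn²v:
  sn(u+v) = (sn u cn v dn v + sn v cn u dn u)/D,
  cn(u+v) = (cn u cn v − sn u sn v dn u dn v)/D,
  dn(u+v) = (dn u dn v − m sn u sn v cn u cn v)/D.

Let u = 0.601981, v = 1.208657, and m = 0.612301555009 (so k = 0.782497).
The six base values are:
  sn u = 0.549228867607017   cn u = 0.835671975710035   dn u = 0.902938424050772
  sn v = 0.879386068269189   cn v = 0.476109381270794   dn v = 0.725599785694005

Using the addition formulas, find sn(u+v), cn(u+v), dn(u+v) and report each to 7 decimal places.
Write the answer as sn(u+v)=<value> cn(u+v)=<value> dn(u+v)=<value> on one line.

sn(u+v)=0.9954770 cn(u+v)=0.0950033 dn(u+v)=0.6270764

m = k² = 0.612301555009
D = 1 − m·sn²u·sn²v = 0.8571661192613728
sn(u+v) = (sn u·cn v·dn v + sn v·cn u·dn u)/D = 0.8532891244362313/0.8571661192613728 = 0.9954769621220187
cn(u+v) = (cn u·cn v − sn u·sn v·dn u·dn v)/D = 0.08143356880581656/0.8571661192613728 = 0.09500325196706158
dn(u+v) = (dn u·dn v − m·sn u·sn v·cn u·cn v)/D = 0.5375086671093758/0.8571661192613728 = 0.6270764266470909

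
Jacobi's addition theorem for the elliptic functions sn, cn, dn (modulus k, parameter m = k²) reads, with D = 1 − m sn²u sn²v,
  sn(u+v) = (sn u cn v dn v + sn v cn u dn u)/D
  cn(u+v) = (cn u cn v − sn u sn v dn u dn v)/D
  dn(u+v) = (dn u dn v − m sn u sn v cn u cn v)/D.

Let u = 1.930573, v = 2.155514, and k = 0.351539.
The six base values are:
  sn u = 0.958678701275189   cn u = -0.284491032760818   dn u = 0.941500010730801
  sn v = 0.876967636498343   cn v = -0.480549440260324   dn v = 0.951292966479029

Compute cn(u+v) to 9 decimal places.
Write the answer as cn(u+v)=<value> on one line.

cn(u+v)=-0.675265654

m = k² = 0.123579668521
D = 1 − m·sn²u·sn²v = 0.9126505214483089
cn(u+v) = (cn u·cn v − sn u·sn v·dn u·dn v)/D = -0.6162815508867832/0.9126505214483089 = -0.675265653613817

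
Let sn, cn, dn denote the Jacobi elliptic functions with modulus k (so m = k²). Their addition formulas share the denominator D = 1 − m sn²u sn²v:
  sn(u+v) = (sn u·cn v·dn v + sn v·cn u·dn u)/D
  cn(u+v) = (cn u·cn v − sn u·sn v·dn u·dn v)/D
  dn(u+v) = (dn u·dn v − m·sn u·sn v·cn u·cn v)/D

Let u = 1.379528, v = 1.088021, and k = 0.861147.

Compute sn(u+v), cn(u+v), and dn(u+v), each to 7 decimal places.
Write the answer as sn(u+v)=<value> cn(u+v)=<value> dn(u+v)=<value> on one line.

sn(u+v)=0.9859502 cn(u+v)=-0.1670394 dn(u+v)=0.5283156

sn u = 0.9151365210099138, cn u = 0.40314407835645, dn u = 0.6155893872708147
sn v = 0.821251903629094, cn v = 0.5705657812957147, dn v = 0.7069949316291404
m = k² = 0.741574155609
D = 1 − m·sn²u·sn²v = 0.5811301133645299
sn(u+v) = (sn u·cn v·dn v + sn v·cn u·dn u)/D = 0.5729653652443961/0.5811301133645299 = 0.9859502236549697
cn(u+v) = (cn u·cn v − sn u·sn v·dn u·dn v)/D = -0.09707161732157891/0.5811301133645299 = -0.1670393859983781
dn(u+v) = (dn u·dn v − m·sn u·sn v·cn u·cn v)/D = 0.3070200986436978/0.5811301133645299 = 0.5283155898877177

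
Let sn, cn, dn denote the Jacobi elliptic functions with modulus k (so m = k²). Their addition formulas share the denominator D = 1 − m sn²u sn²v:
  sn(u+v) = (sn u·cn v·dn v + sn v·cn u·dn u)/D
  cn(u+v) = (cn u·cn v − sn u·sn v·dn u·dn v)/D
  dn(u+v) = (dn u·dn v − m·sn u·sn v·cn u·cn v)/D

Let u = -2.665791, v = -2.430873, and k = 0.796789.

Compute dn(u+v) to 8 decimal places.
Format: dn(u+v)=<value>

dn(u+v)=0.74039402

sn u = -0.909686517996879, cn u = -0.4152956043286684, dn u = 0.6889296513836687
sn v = -0.9631320585569087, cn v = -0.2690290649352432, dn v = 0.6411530563638776
m = k² = 0.634872710521
D = 1 − m·sn²u·sn²v = 0.5126490083335736
dn(u+v) = (dn u·dn v − m·sn u·sn v·cn u·cn v)/D = 0.3795622622416922/0.5126490083335736 = 0.7403940241209174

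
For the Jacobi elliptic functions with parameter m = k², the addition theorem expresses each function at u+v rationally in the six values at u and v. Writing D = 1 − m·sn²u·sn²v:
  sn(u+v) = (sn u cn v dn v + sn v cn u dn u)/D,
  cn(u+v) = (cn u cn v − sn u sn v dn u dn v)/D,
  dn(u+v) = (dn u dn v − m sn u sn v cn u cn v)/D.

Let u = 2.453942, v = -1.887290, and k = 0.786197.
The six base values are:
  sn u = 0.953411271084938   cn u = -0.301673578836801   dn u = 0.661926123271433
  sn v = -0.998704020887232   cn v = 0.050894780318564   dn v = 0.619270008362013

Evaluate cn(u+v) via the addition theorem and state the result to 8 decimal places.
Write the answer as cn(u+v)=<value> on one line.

cn(u+v)=0.85293982

m = k² = 0.618105722809
D = 1 − m·sn²u·sn²v = 0.4396015505983824
cn(u+v) = (cn u·cn v − sn u·sn v·dn u·dn v)/D = 0.3749536666289014/0.4396015505983824 = 0.8529398181569589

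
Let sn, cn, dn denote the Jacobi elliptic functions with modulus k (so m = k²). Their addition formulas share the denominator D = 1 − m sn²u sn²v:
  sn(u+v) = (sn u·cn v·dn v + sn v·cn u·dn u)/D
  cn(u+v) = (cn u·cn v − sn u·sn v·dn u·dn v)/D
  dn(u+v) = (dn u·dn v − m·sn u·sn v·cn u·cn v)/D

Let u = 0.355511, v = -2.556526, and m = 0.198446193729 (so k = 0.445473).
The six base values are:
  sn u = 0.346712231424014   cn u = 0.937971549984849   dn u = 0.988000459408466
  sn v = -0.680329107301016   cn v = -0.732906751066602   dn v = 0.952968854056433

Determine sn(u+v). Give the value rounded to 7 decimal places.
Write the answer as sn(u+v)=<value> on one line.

sn(u+v)=-0.8823713

m = k² = 0.198446193729
D = 1 − m·sn²u·sn²v = 0.9889587255753153
sn(u+v) = (sn u·cn v·dn v + sn v·cn u·dn u)/D = -0.8726288453833801/0.9889587255753153 = -0.8823713495987796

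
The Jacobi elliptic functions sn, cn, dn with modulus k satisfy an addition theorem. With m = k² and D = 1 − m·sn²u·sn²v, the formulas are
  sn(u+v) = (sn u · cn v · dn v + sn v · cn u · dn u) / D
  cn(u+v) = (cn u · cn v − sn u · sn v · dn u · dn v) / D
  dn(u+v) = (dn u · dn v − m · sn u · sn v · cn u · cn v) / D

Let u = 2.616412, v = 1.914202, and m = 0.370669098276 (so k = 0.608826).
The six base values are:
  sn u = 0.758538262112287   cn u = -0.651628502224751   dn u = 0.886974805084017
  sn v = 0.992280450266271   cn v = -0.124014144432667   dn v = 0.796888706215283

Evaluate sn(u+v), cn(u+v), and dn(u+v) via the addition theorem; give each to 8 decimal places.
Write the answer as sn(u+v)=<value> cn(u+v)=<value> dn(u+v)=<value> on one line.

sn(u+v)=-0.82085524 cn(u+v)=-0.57113630 dn(u+v)=0.86616507

m = k² = 0.370669098276
D = 1 − m·sn²u·sn²v = 0.7900043801176671
sn(u+v) = (sn u·cn v·dn v + sn v·cn u·dn u)/D = -0.6484792344475908/0.7900043801176671 = -0.8208552392469053
cn(u+v) = (cn u·cn v − sn u·sn v·dn u·dn v)/D = -0.4512001807350769/0.7900043801176671 = -0.5711363026466675
dn(u+v) = (dn u·dn v − m·sn u·sn v·cn u·cn v)/D = 0.6842741996901081/0.7900043801176671 = 0.8661650706141515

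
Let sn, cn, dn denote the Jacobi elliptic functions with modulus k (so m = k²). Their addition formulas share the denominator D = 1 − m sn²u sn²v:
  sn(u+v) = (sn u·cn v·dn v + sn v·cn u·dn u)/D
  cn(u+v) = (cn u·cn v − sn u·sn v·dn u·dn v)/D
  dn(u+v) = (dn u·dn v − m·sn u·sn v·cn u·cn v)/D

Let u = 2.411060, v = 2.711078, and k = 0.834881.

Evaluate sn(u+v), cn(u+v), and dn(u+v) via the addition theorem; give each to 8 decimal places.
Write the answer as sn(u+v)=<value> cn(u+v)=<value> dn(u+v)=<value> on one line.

sn u = 0.9820637951516713, cn u = -0.1885489386135501, dn u = 0.5724975892780966
sn v = 0.9327304460394328, cn v = -0.3605744237062311, dn v = 0.6273729607835663
m = k² = 0.697026284161
D = 1 − m·sn²u·sn²v = 0.4151548903955163
sn(u+v) = (sn u·cn v·dn v + sn v·cn u·dn u)/D = -0.3228396922690006/0.4151548903955163 = -0.7776367320674763
cn(u+v) = (cn u·cn v − sn u·sn v·dn u·dn v)/D = -0.2610136320481559/0.4151548903955163 = -0.6287138561694152
dn(u+v) = (dn u·dn v − m·sn u·sn v·cn u·cn v)/D = 0.3157620830752699/0.4151548903955163 = 0.760588614949097

sn(u+v)=-0.77763673 cn(u+v)=-0.62871386 dn(u+v)=0.76058861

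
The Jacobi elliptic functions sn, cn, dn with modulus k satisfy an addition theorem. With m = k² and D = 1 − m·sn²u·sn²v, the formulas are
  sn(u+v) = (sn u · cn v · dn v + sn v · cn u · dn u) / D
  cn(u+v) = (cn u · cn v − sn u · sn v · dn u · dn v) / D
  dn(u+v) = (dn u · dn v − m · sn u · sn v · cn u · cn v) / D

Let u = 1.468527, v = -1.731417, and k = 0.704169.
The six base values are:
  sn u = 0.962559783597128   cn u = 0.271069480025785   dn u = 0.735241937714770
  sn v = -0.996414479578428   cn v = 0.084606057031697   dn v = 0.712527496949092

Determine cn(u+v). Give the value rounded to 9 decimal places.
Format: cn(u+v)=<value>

m = k² = 0.495853980561
D = 1 − m·sn²u·sn²v = 0.5438693152144476
cn(u+v) = (cn u·cn v − sn u·sn v·dn u·dn v)/D = 0.5253919774676871/0.5438693152144476 = 0.9660261440940552

cn(u+v)=0.966026144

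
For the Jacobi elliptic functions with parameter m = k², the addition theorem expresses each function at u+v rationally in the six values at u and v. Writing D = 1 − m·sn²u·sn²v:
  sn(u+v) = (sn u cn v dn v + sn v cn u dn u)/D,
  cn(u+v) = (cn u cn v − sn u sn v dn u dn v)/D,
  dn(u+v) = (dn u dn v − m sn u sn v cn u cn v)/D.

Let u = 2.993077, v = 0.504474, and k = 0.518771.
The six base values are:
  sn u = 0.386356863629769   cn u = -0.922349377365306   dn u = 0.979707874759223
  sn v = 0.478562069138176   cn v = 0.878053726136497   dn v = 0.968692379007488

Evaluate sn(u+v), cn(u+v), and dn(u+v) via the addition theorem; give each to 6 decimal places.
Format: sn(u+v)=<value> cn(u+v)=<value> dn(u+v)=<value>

m = k² = 0.269123350441
D = 1 − m·sn²u·sn²v = 0.9907996321535382
sn(u+v) = (sn u·cn v·dn v + sn v·cn u·dn u)/D = -0.103823232325803/0.9907996321535382 = -0.1047873141617337
cn(u+v) = (cn u·cn v − sn u·sn v·dn u·dn v)/D = -0.9853449383363214/0.9907996321535382 = -0.9944946549835098
dn(u+v) = (dn u·dn v − m·sn u·sn v·cn u·cn v)/D = 0.9893346044428984/0.9907996321535382 = 0.9985213683341247

sn(u+v)=-0.104787 cn(u+v)=-0.994495 dn(u+v)=0.998521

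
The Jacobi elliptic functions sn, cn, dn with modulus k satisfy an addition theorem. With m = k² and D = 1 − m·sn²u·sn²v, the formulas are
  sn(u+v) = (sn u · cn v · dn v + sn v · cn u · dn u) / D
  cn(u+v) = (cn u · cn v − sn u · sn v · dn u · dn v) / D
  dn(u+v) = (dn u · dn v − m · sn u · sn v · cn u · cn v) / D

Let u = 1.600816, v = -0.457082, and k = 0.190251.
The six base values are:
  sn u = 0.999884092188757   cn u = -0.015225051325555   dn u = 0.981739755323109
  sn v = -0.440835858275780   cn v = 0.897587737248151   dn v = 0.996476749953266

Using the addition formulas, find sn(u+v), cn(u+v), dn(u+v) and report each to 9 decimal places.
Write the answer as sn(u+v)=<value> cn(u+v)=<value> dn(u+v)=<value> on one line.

sn(u+v)=0.907291317 cn(u+v)=0.420502635 dn(u+v)=0.984989708

m = k² = 0.036195443001
D = 1 − m·sn²u·sn²v = 0.9929675437141342
sn(u+v) = (sn u·cn v·dn v + sn v·cn u·dn u)/D = 0.9009108307281261/0.9929675437141342 = 0.9072913172552694
cn(u+v) = (cn u·cn v − sn u·sn v·dn u·dn v)/D = 0.4175454681186694/0.9929675437141342 = 0.4205026345139804
dn(u+v) = (dn u·dn v − m·sn u·sn v·cn u·cn v)/D = 0.9780628107394784/0.9929675437141342 = 0.984989707801621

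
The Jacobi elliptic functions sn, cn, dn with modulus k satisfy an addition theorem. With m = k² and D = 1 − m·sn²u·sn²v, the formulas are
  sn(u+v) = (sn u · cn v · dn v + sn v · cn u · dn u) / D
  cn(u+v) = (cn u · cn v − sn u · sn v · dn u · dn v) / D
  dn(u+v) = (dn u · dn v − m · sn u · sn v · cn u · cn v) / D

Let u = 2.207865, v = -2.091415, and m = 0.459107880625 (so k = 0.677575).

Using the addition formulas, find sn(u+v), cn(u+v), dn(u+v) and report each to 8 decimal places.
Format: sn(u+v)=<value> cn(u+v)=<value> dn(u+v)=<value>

sn(u+v)=0.11606734 cn(u+v)=0.99324135 dn(u+v)=0.99690274

sn u = 0.9588665088757284, cn u = -0.2838573905264273, dn u = 0.760187309281166
sn v = -0.9800547994063986, cn v = -0.1987274267948029, dn v = 0.747678726956954
m = k² = 0.459107880625
D = 1 − m·sn²u·sn²v = 0.5945551699507541
sn(u+v) = (sn u·cn v·dn v + sn v·cn u·dn u)/D = 0.06900843533594351/0.5945551699507541 = 0.1160673371012136
cn(u+v) = (cn u·cn v − sn u·sn v·dn u·dn v)/D = 0.590536777828151/0.5945551699507541 = 0.9932413469334798
dn(u+v) = (dn u·dn v − m·sn u·sn v·cn u·cn v)/D = 0.5927136771040601/0.5945551699507541 = 0.9969027384845607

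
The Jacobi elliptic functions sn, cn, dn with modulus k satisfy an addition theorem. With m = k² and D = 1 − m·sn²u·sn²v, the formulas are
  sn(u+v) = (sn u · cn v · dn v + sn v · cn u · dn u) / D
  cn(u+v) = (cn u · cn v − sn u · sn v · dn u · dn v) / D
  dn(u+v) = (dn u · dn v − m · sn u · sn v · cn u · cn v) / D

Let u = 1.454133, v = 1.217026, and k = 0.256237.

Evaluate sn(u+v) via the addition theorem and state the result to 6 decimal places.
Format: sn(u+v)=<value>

sn u = 0.9903983699031015, cn u = 0.1382427896610865, dn u = 0.9672628303253379
sn v = 0.9328995516409736, cn v = 0.3601366775934804, dn v = 0.9710088883857636
m = k² = 0.065657400169
D = 1 − m·sn²u·sn²v = 0.9439503010286721
sn(u+v) = (sn u·cn v·dn v + sn v·cn u·dn u)/D = 0.471082897986184/0.9439503010286721 = 0.4990547674732666

sn(u+v)=0.499055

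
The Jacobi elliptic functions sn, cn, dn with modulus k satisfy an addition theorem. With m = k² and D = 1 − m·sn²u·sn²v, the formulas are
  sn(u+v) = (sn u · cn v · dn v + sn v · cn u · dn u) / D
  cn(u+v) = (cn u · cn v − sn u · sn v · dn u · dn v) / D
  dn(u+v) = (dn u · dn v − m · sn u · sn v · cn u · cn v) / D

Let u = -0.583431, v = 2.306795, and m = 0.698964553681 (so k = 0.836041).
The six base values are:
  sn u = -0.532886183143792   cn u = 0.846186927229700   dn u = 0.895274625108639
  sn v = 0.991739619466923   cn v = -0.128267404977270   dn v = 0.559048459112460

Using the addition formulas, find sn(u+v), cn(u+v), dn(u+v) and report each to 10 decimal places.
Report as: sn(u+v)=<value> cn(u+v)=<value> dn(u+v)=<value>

sn(u+v)=0.9810404644 cn(u+v)=0.1938030112 dn(u+v)=0.5720911469

m = k² = 0.698964553681
D = 1 − m·sn²u·sn²v = 0.8047822070021981
sn(u+v) = (sn u·cn v·dn v + sn v·cn u·dn u)/D = 0.7895239101243988/0.8047822070021981 = 0.9810404644324379
cn(u+v) = (cn u·cn v − sn u·sn v·dn u·dn v)/D = 0.155969215068901/0.8047822070021981 = 0.1938030111896784
dn(u+v) = (dn u·dn v − m·sn u·sn v·cn u·cn v)/D = 0.4604087758107183/0.8047822070021981 = 0.5720911469026313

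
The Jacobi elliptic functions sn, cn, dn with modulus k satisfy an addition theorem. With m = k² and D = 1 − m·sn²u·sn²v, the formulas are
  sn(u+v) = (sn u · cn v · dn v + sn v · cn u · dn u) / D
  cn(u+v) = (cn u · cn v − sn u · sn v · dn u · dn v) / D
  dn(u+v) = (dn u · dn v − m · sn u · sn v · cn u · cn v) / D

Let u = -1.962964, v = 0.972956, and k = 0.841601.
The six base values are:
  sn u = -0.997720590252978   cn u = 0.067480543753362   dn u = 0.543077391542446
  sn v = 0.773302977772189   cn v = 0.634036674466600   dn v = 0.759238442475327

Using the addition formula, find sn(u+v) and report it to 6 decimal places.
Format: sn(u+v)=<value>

sn(u+v)=-0.781415

m = k² = 0.708292243201
D = 1 − m·sn²u·sn²v = 0.5783717317049017
sn(u+v) = (sn u·cn v·dn v + sn v·cn u·dn u)/D = -0.4519483873320487/0.5783717317049017 = -0.7814150702002893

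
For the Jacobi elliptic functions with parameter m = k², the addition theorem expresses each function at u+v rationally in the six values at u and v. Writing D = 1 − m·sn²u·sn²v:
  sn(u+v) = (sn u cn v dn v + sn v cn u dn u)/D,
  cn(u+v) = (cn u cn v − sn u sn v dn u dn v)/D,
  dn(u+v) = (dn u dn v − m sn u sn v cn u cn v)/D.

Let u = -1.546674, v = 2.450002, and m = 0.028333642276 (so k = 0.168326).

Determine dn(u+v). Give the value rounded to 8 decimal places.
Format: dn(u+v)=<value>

dn(u+v)=0.99126390

sn u = -0.9993902018722776, cn u = 0.03491739397045834, dn u = 0.9857489045350502
sn v = 0.653843532711955, cn v = -0.7566297871024842, dn v = 0.9939250705699785
m = k² = 0.028333642276
D = 1 − m·sn²u·sn²v = 0.9879018143167428
dn(u+v) = (dn u·dn v − m·sn u·sn v·cn u·cn v)/D = 0.9792714056696986/0.9879018143167428 = 0.9912639003978212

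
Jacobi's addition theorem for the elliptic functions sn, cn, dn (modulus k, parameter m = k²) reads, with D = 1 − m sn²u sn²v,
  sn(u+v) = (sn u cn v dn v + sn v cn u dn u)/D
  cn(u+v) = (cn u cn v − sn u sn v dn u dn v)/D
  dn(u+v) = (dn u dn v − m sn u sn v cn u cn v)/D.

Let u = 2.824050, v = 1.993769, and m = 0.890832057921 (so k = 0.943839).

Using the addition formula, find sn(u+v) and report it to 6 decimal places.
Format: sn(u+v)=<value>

sn(u+v)=0.250810

sn u = 0.9953915239940702, cn u = -0.09589428533944244, dn u = 0.3425781354241961
sn v = 0.9824992607744901, cn v = 0.1862664827004055, dn v = 0.3742666706923981
m = k² = 0.890832057921
D = 1 − m·sn²u·sn²v = 0.1479831601459197
sn(u+v) = (sn u·cn v·dn v + sn v·cn u·dn u)/D = 0.03711570041484027/0.1479831601459197 = 0.2508102974571033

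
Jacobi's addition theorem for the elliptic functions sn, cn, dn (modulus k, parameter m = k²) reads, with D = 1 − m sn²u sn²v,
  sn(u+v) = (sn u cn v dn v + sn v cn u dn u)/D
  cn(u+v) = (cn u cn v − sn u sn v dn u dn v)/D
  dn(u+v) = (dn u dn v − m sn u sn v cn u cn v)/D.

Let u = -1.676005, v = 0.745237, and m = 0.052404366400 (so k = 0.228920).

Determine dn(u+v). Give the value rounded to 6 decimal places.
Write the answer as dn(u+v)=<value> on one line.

sn u = -0.996658341449675, cn u = -0.08168323217639641, dn u = 0.9736248165567791
sn v = 0.6757676718762392, cn v = 0.7371146814756626, dn v = 0.9879620033393888
m = k² = 0.0524043664
D = 1 − m·sn²u·sn²v = 0.9762285918075397
dn(u+v) = (dn u·dn v − m·sn u·sn v·cn u·cn v)/D = 0.9597792252626634/0.9762285918075397 = 0.9831500873023813

dn(u+v)=0.983150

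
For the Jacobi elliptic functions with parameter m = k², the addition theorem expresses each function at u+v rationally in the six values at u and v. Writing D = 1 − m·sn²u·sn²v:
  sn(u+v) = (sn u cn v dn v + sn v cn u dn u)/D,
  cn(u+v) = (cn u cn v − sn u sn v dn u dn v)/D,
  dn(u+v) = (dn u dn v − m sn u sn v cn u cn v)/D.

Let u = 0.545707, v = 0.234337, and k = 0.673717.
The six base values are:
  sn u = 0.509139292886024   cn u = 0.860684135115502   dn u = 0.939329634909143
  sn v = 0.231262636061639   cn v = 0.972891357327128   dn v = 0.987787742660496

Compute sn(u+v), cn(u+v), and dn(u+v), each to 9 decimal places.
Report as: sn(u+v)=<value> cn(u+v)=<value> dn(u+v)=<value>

sn(u+v)=0.680538483 cn(u+v)=0.732712340 dn(u+v)=0.888699389

m = k² = 0.453894596089
D = 1 − m·sn²u·sn²v = 0.993707268730044
sn(u+v) = (sn u·cn v·dn v + sn v·cn u·dn u)/D = 0.6762560369367718/0.993707268730044 = 0.6805384827274391
cn(u+v) = (cn u·cn v − sn u·sn v·dn u·dn v)/D = 0.7281015783759128/0.993707268730044 = 0.7327123402311681
dn(u+v) = (dn u·dn v − m·sn u·sn v·cn u·cn v)/D = 0.8831070423206195/0.993707268730044 = 0.8886993887538214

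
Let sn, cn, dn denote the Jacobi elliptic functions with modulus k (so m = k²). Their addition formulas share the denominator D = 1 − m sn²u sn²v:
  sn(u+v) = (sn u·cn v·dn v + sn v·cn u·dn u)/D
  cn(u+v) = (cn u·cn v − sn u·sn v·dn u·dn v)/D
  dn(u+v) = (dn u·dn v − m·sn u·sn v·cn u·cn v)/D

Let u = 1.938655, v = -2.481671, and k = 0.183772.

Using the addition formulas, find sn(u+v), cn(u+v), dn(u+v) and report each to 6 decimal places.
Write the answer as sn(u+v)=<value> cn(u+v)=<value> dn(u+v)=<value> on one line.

sn u = 0.9398710123988841, cn u = -0.3415296181186876, dn u = 0.9849706184011516
sn v = -0.6329076334726714, cn v = -0.7742273099626638, dn v = 0.9932128778308319
m = k² = 0.033772147984
D = 1 − m·sn²u·sn²v = 0.9880497810744299
sn(u+v) = (sn u·cn v·dn v + sn v·cn u·dn u)/D = -0.5098269938239397/0.9880497810744299 = -0.5159932258368006
cn(u+v) = (cn u·cn v − sn u·sn v·dn u·dn v)/D = 0.8463561934845596/0.9880497810744299 = 0.8565926633415281
dn(u+v) = (dn u·dn v − m·sn u·sn v·cn u·cn v)/D = 0.9835975766672747/0.9880497810744299 = 0.9954939472763065

sn(u+v)=-0.515993 cn(u+v)=0.856593 dn(u+v)=0.995494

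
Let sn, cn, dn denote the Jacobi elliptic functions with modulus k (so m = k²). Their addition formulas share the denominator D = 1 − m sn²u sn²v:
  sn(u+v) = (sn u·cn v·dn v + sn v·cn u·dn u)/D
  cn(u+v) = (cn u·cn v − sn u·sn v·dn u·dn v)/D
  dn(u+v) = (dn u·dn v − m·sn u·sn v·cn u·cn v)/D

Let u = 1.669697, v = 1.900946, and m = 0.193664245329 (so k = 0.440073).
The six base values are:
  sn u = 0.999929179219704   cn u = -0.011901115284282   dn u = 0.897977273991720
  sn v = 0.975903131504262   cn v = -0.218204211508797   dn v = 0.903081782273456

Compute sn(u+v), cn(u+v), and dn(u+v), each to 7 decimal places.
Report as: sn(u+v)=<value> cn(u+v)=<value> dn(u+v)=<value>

sn(u+v)=-0.2543846 cn(u+v)=-0.9671031 dn(u+v)=0.9937141

m = k² = 0.193664245329
D = 1 − m·sn²u·sn²v = 0.8155828293851885
sn(u+v) = (sn u·cn v·dn v + sn v·cn u·dn u)/D = -0.2074717020397304/0.8155828293851885 = -0.254384588008221
cn(u+v) = (cn u·cn v − sn u·sn v·dn u·dn v)/D = -0.7887527143792831/0.8155828293851885 = -0.9671031389587605
dn(u+v) = (dn u·dn v − m·sn u·sn v·cn u·cn v)/D = 0.8104561490887192/0.8155828293851885 = 0.993714089959037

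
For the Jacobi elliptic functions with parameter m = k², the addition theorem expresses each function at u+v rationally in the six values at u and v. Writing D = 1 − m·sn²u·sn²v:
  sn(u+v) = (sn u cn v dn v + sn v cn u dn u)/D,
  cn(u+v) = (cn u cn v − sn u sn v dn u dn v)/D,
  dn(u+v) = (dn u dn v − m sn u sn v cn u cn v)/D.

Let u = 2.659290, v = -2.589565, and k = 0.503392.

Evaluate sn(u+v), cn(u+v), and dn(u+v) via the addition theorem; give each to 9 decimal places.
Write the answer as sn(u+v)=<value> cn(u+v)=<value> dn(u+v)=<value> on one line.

sn u = 0.6457296911138211, cn u = -0.7635660849029698, dn u = 0.9456950578925222
sn v = -0.6944186033431469, cn v = -0.7195712635527861, dn v = 0.9369122007277934
m = k² = 0.253403505664
D = 1 − m·sn²u·sn²v = 0.9490485175094756
sn(u+v) = (sn u·cn v·dn v + sn v·cn u·dn u)/D = 0.06610526415407026/0.9490485175094756 = 0.06965425153136098
cn(u+v) = (cn u·cn v − sn u·sn v·dn u·dn v)/D = 0.9467434618934815/0.9490485175094756 = 0.997571193070252
dn(u+v) = (dn u·dn v − m·sn u·sn v·cn u·cn v)/D = 0.9484649382555295/0.9490485175094756 = 0.9993850901790801

sn(u+v)=0.069654252 cn(u+v)=0.997571193 dn(u+v)=0.999385090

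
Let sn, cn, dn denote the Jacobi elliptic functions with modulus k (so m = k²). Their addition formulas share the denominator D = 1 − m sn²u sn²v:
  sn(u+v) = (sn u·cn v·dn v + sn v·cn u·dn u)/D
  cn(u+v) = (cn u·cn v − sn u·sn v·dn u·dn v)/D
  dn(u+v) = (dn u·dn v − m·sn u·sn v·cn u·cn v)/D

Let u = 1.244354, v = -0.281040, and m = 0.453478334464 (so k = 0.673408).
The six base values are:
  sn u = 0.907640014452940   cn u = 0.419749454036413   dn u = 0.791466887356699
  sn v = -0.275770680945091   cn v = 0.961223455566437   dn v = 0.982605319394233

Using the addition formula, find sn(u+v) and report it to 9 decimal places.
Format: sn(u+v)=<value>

sn(u+v)=0.788041762

m = k² = 0.453478334464
D = 1 − m·sn²u·sn²v = 0.9715894269285985
sn(u+v) = (sn u·cn v·dn v + sn v·cn u·dn u)/D = 0.7656530439901418/0.9715894269285985 = 0.7880417620543016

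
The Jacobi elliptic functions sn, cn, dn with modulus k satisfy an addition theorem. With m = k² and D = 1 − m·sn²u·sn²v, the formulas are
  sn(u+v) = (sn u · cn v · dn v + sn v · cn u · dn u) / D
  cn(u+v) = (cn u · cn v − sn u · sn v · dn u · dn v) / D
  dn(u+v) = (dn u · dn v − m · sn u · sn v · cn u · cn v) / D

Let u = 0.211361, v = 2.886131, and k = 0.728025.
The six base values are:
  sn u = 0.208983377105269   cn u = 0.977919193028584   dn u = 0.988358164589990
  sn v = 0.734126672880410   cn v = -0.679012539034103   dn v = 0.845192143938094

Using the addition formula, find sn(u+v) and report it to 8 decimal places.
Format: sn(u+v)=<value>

sn(u+v)=0.59707274

m = k² = 0.530020400625
D = 1 − m·sn²u·sn²v = 0.9875244965988149
sn(u+v) = (sn u·cn v·dn v + sn v·cn u·dn u)/D = 0.5896239595690954/0.9875244965988149 = 0.5970727426001586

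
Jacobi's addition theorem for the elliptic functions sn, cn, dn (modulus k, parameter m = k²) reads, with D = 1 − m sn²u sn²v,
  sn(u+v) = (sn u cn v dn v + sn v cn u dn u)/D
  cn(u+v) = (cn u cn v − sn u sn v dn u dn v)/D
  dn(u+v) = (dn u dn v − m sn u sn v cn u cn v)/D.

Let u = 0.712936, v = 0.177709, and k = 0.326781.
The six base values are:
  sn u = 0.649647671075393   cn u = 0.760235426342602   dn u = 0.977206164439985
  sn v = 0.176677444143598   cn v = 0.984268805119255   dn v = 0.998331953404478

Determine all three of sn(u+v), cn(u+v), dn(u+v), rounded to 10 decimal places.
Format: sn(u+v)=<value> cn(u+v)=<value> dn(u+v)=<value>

sn(u+v)=0.7707004257 cn(u+v)=0.6371976568 dn(u+v)=0.9677662159

m = k² = 0.106785821961
D = 1 − m·sn²u·sn²v = 0.9985932025166745
sn(u+v) = (sn u·cn v·dn v + sn v·cn u·dn u)/D = 0.7696162063166184/0.9985932025166745 = 0.7707004257359416
cn(u+v) = (cn u·cn v − sn u·sn v·dn u·dn v)/D = 0.6363012486922562/0.9985932025166745 = 0.637197656752156
dn(u+v) = (dn u·dn v − m·sn u·sn v·cn u·cn v)/D = 0.9664047648254895/0.9985932025166745 = 0.9677662159024685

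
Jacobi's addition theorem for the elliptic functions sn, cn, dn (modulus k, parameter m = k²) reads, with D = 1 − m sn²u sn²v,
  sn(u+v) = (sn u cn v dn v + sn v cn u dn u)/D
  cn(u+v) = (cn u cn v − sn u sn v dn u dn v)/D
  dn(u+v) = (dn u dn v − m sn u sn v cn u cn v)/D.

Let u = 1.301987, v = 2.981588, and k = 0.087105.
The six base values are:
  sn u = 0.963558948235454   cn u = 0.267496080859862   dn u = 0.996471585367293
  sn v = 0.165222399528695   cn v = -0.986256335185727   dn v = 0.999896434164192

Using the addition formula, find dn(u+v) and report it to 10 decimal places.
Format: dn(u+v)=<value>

m = k² = 0.007587281025
D = 1 − m·sn²u·sn²v = 0.9998076994181643
dn(u+v) = (dn u·dn v − m·sn u·sn v·cn u·cn v)/D = 0.9966870545388197/0.9998076994181643 = 0.9968787549034073

dn(u+v)=0.9968787549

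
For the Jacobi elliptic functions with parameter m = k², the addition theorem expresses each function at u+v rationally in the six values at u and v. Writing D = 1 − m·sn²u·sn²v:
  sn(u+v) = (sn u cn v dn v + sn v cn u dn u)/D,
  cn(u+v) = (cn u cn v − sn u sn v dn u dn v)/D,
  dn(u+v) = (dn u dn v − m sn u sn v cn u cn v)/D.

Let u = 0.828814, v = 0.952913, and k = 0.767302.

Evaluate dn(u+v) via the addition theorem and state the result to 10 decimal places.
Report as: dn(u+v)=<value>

sn u = 0.7037168691850473, cn u = 0.7104805191026669, dn u = 0.8416885223201135
sn v = 0.7725250090480031, cn v = 0.6349843387008712, dn v = 0.8053791658494717
m = k² = 0.588752359204
D = 1 − m·sn²u·sn²v = 0.8259982245327948
dn(u+v) = (dn u·dn v − m·sn u·sn v·cn u·cn v)/D = 0.5334813375078304/0.8259982245327948 = 0.6458625716896435

dn(u+v)=0.6458625717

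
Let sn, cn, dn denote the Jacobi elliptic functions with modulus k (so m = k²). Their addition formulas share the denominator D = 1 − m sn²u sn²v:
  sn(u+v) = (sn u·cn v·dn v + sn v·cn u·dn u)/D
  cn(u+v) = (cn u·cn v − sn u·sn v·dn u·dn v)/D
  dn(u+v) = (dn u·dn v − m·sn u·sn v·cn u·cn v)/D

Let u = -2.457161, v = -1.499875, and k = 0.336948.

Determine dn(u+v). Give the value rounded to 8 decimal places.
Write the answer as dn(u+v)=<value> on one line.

dn(u+v)=0.97536756

sn u = -0.697469208076183, cn u = -0.7166147526988139, dn u = 0.9719927459412615
sn v = -0.9937687467740723, cn v = 0.1114615536186794, dn v = 0.9422720172985822
m = k² = 0.113533954704
D = 1 − m·sn²u·sn²v = 0.9454560591599859
dn(u+v) = (dn u·dn v − m·sn u·sn v·cn u·cn v)/D = 0.9221671689332811/0.9454560591599859 = 0.9753675593899135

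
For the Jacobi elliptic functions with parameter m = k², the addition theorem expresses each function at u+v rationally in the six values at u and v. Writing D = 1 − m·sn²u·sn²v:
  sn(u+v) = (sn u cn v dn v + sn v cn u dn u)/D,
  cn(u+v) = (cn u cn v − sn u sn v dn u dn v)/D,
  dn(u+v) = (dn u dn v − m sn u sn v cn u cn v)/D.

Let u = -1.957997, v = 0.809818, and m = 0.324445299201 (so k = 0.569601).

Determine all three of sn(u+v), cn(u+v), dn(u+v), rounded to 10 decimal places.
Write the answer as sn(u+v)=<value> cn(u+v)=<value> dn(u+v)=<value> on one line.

sn(u+v)=-0.8845403768 cn(u+v)=0.4664636339 dn(u+v)=0.8637998663

sn u = -0.9821574312675084, cn u = -0.1880605758951341, dn u = 0.8288722979957255
sn v = 0.7066648545910711, cn v = 0.7075484317598197, dn v = 0.9154125072335372
m = k² = 0.324445299201
D = 1 − m·sn²u·sn²v = 0.8437101820631629
sn(u+v) = (sn u·cn v·dn v + sn v·cn u·dn u)/D = -0.7462957223623677/0.8437101820631629 = -0.8845403768121143
cn(u+v) = (cn u·cn v − sn u·sn v·dn u·dn v)/D = 0.3935601175178798/0.8437101820631629 = 0.4664636339406137
dn(u+v) = (dn u·dn v − m·sn u·sn v·cn u·cn v)/D = 0.7287967424350553/0.8437101820631629 = 0.863799866267935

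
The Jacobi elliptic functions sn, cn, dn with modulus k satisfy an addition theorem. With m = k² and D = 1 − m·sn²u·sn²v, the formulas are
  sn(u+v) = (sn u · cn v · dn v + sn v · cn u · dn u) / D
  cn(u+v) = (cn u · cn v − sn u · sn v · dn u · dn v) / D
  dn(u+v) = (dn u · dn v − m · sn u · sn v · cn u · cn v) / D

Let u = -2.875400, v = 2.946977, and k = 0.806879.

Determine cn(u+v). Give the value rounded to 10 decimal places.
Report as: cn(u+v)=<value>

sn u = -0.851387812634196, cn u = -0.5245367408465865, dn u = 0.7266886636706729
sn v = 0.8225349153388056, cn v = -0.5687146147661267, dn v = 0.7480111592481009
m = k² = 0.651053720641
D = 1 − m·sn²u·sn²v = 0.6807136386339027
cn(u+v) = (cn u·cn v − sn u·sn v·dn u·dn v)/D = 0.6789725784035393/0.6807136386339027 = 0.997442301532466

cn(u+v)=0.9974423015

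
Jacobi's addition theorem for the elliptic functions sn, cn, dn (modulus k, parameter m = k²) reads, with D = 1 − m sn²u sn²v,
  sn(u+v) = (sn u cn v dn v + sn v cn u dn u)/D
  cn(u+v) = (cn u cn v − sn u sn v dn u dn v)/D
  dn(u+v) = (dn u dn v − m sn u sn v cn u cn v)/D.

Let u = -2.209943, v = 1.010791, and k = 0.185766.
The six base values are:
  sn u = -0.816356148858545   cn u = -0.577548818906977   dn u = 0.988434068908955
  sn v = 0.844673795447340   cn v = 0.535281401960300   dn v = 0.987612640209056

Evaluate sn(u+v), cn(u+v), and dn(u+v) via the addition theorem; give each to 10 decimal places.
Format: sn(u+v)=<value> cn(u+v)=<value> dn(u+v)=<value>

sn(u+v)=-0.9290089338 cn(u+v)=0.3700572941 dn(u+v)=0.9849958068

m = k² = 0.034509006756
D = 1 − m·sn²u·sn²v = 0.9835914638453476
sn(u+v) = (sn u·cn v·dn v + sn v·cn u·dn u)/D = -0.9137652571268943/0.9835914638453476 = -0.9290089338052326
cn(u+v) = (cn u·cn v − sn u·sn v·dn u·dn v)/D = 0.3639851956017641/0.9835914638453476 = 0.3700572940911516
dn(u+v) = (dn u·dn v − m·sn u·sn v·cn u·cn v)/D = 0.968833467526195/0.9835914638453476 = 0.9849958068348252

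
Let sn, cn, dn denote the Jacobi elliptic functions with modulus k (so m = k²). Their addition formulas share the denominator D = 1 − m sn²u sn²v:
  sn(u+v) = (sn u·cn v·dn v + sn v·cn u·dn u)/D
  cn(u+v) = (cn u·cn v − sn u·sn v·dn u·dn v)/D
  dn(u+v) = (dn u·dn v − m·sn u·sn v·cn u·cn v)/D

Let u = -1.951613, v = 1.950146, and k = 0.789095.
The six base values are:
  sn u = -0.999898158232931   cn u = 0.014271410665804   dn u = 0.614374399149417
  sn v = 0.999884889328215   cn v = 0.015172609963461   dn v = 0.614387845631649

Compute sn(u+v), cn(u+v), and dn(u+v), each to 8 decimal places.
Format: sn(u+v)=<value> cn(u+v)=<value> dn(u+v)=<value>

sn(u+v)=-0.00146700 cn(u+v)=0.99999892 dn(u+v)=0.99999933

m = k² = 0.622670919025
D = 1 − m·sn²u·sn²v = 0.3775992170198047
sn(u+v) = (sn u·cn v·dn v + sn v·cn u·dn u)/D = -0.0005539377289641152/0.3775992170198047 = -0.001466999146174241
cn(u+v) = (cn u·cn v − sn u·sn v·dn u·dn v)/D = 0.3775988107064983/0.3775992170198047 = 0.9999989239561736
dn(u+v) = (dn u·dn v − m·sn u·sn v·cn u·cn v)/D = 0.3775989640203762/0.3775992170198047 = 0.9999993299789377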